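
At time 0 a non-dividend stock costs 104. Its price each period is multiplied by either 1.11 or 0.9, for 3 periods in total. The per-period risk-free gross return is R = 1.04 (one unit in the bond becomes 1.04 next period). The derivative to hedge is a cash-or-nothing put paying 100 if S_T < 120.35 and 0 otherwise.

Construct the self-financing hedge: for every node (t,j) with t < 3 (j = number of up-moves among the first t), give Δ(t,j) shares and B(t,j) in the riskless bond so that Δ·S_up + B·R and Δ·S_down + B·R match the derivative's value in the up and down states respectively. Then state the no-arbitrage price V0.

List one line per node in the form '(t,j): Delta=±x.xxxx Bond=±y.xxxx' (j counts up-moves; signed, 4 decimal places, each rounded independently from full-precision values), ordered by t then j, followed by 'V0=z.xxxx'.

(0,0): Delta=-1.8815 Bond=258.2323
(1,0): Delta=0.0000 Bond=92.4556
(1,1): Delta=-2.6442 Bond=356.6145
(2,0): Delta=0.0000 Bond=96.1538
(2,1): Delta=0.0000 Bond=96.1538
(2,2): Delta=-3.7162 Bond=508.2418
V0=62.5590

Under the risk-neutral measure, an up-move has probability p* = (R−d)/(u−d) = 0.6667 and values discount at R = 1.04.
Terminal values V(3,·): V(3,0)=100.0000, V(3,1)=100.0000, V(3,2)=100.0000, V(3,3)=0.0000
  t=2,j=0: stock 84.2400 → up 93.5064 (V=100.0000), down 75.8160 (V=100.0000). Price 96.1538; hedge Δ=0.0000, bond B=96.1538.
  t=2,j=1: stock 103.8960 → up 115.3246 (V=100.0000), down 93.5064 (V=100.0000). Price 96.1538; hedge Δ=0.0000, bond B=96.1538.
  t=2,j=2: stock 128.1384 → up 142.2336 (V=0.0000), down 115.3246 (V=100.0000). Price 32.0513; hedge Δ=-3.7162, bond B=508.2418.
  t=1,j=0: stock 93.6000 → up 103.8960 (V=96.1538), down 84.2400 (V=96.1538). Price 92.4556; hedge Δ=0.0000, bond B=92.4556.
  t=1,j=1: stock 115.4400 → up 128.1384 (V=32.0513), down 103.8960 (V=96.1538). Price 51.3642; hedge Δ=-2.6442, bond B=356.6145.
  t=0,j=0: stock 104.0000 → up 115.4400 (V=51.3642), down 93.6000 (V=92.4556). Price 62.5590; hedge Δ=-1.8815, bond B=258.2323.
Check: Δ(0,0)·S0 + B(0,0) = 62.5590 = V0.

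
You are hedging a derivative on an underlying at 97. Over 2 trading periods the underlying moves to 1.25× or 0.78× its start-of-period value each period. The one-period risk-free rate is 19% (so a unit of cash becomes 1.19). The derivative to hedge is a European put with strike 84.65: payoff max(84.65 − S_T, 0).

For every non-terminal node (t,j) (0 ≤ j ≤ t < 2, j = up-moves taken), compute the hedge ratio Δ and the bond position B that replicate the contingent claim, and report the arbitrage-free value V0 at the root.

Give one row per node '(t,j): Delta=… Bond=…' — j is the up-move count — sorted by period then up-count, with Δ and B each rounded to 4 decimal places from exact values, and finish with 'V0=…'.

(0,0): Delta=-0.0603 Bond=6.1462
(1,0): Delta=-0.7209 Bond=57.2930
(1,1): Delta=0.0000 Bond=0.0000
V0=0.2950

No-arbitrage ⇒ martingale measure with p* = (R−d)/(u−d) = 0.8723.
Terminal values V(2,·): V(2,0)=25.6352, V(2,1)=0.0000, V(2,2)=0.0000
(1,0): S=75.6600. Δ = (V_up−V_dn)/(S_up−S_dn) = (0.0000−25.6352)/(94.5750−59.0148) = -0.7209. V = [p*·0.0000 + (1−p*)·25.6352]/1.19 = 2.7501. B = V − Δ·S = 57.2930.
(1,1): S=121.2500. Δ = (V_up−V_dn)/(S_up−S_dn) = (0.0000−0.0000)/(151.5625−94.5750) = 0.0000. V = [p*·0.0000 + (1−p*)·0.0000]/1.19 = 0.0000. B = V − Δ·S = 0.0000.
(0,0): S=97.0000. Δ = (V_up−V_dn)/(S_up−S_dn) = (0.0000−2.7501)/(121.2500−75.6600) = -0.0603. V = [p*·0.0000 + (1−p*)·2.7501]/1.19 = 0.2950. B = V − Δ·S = 6.1462.
Root portfolio cost Δ·97+B reproduces V0=0.2950.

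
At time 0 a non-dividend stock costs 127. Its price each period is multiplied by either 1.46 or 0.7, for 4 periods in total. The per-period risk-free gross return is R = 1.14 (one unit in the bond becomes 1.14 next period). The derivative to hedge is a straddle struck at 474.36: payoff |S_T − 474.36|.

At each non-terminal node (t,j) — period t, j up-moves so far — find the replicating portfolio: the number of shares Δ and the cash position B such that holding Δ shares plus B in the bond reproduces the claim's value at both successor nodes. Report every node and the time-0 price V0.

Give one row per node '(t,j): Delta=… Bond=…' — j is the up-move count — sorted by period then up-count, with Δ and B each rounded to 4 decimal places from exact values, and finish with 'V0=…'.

The replicating-portfolio and risk-neutral prices coincide; use p* = (1.14−0.7)/(1.46−0.7) = 0.5789 for the latter.
Terminal values V(4,·): V(4,0)=443.8673, V(4,1)=410.7609, V(4,2)=341.7105, V(4,3)=197.6911, V(4,4)=102.6923
  t=3,j=0: stock 43.5610 → up 63.5991 (V=410.7609), down 30.4927 (V=443.8673). Price 372.5443; hedge Δ=-1.0000, bond B=416.1053.
  t=3,j=1: stock 90.8558 → up 132.6495 (V=341.7105), down 63.5991 (V=410.7609). Price 325.2495; hedge Δ=-1.0000, bond B=416.1053.
  t=3,j=2: stock 189.4992 → up 276.6689 (V=197.6911), down 132.6495 (V=341.7105). Price 226.6060; hedge Δ=-1.0000, bond B=416.1053.
  t=3,j=3: stock 395.2413 → up 577.0523 (V=102.6923), down 276.6689 (V=197.6911). Price 125.1682; hedge Δ=-0.3163, bond B=250.1667.
  t=2,j=0: stock 62.2300 → up 90.8558 (V=325.2495), down 43.5610 (V=372.5443). Price 302.7746; hedge Δ=-1.0000, bond B=365.0046.
  t=2,j=1: stock 129.7940 → up 189.4992 (V=226.6060), down 90.8558 (V=325.2495). Price 235.2106; hedge Δ=-1.0000, bond B=365.0046.
  t=2,j=2: stock 270.7132 → up 395.2413 (V=125.1682), down 189.4992 (V=226.6060). Price 147.2622; hedge Δ=-0.4930, bond B=280.7330.
  t=1,j=0: stock 88.9000 → up 129.7940 (V=235.2106), down 62.2300 (V=302.7746). Price 231.2795; hedge Δ=-1.0000, bond B=320.1795.
  t=1,j=1: stock 185.4200 → up 270.7132 (V=147.2622), down 129.7940 (V=235.2106). Price 161.6606; hedge Δ=-0.6241, bond B=277.3822.
  t=0,j=0: stock 127.0000 → up 185.4200 (V=161.6606), down 88.9000 (V=231.2795). Price 167.5209; hedge Δ=-0.7213, bond B=259.1247.
The time-0 hedge costs 167.5209, which is the no-arbitrage price.

(0,0): Delta=-0.7213 Bond=259.1247
(1,0): Delta=-1.0000 Bond=320.1795
(1,1): Delta=-0.6241 Bond=277.3822
(2,0): Delta=-1.0000 Bond=365.0046
(2,1): Delta=-1.0000 Bond=365.0046
(2,2): Delta=-0.4930 Bond=280.7330
(3,0): Delta=-1.0000 Bond=416.1053
(3,1): Delta=-1.0000 Bond=416.1053
(3,2): Delta=-1.0000 Bond=416.1053
(3,3): Delta=-0.3163 Bond=250.1667
V0=167.5209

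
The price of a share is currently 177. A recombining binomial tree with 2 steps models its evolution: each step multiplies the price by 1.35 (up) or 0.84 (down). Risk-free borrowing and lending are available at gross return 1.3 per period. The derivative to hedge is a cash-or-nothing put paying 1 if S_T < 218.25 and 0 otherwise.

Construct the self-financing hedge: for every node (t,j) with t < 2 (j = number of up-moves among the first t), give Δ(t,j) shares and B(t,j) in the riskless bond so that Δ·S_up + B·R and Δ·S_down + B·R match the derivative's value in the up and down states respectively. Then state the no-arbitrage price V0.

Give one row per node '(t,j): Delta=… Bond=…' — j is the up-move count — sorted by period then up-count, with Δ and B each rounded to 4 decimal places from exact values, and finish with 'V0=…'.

Since d<R<u, set p* = (R−d)/(u−d) = 0.9020; price each node as the discounted p*-expectation of its children.
Payoff layer (t=2): V(2,0)=1.0000, V(2,1)=1.0000, V(2,2)=0.0000
  t=1,j=0: stock 148.6800 → up 200.7180 (V=1.0000), down 124.8912 (V=1.0000). Price 0.7692; hedge Δ=0.0000, bond B=0.7692.
  t=1,j=1: stock 238.9500 → up 322.5825 (V=0.0000), down 200.7180 (V=1.0000). Price 0.0754; hedge Δ=-0.0082, bond B=2.0362.
  t=0,j=0: stock 177.0000 → up 238.9500 (V=0.0754), down 148.6800 (V=0.7692). Price 0.1103; hedge Δ=-0.0077, bond B=1.4708.
Each (Δ,B) replicates both successor values, so the strategy is self-financing and V0 is arbitrage-free.

(0,0): Delta=-0.0077 Bond=1.4708
(1,0): Delta=0.0000 Bond=0.7692
(1,1): Delta=-0.0082 Bond=2.0362
V0=0.1103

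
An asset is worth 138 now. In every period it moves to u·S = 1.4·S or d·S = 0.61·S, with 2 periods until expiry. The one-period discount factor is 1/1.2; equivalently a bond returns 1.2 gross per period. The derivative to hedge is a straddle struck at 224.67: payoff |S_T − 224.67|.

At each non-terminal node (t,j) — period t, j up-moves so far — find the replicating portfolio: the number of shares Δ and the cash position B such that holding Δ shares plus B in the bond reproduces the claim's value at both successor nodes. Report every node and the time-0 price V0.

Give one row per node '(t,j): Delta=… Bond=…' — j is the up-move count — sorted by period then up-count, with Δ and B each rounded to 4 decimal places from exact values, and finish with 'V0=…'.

(0,0): Delta=-0.4770 Bond=119.3302
(1,0): Delta=-1.0000 Bond=187.2250
(1,1): Delta=-0.3997 Bond=128.2712
V0=53.5085

No-arbitrage ⇒ martingale measure with p* = (R−d)/(u−d) = 0.7468.
At expiry t=2: V(2,0)=173.3202, V(2,1)=106.8180, V(2,2)=45.8100
  t=1,j=0: stock 84.1800 → up 117.8520 (V=106.8180), down 51.3498 (V=173.3202). Price 103.0450; hedge Δ=-1.0000, bond B=187.2250.
  t=1,j=1: stock 193.2000 → up 270.4800 (V=45.8100), down 117.8520 (V=106.8180). Price 51.0459; hedge Δ=-0.3997, bond B=128.2712.
  t=0,j=0: stock 138.0000 → up 193.2000 (V=51.0459), down 84.1800 (V=103.0450). Price 53.5085; hedge Δ=-0.4770, bond B=119.3302.
Root portfolio cost Δ·138+B reproduces V0=53.5085.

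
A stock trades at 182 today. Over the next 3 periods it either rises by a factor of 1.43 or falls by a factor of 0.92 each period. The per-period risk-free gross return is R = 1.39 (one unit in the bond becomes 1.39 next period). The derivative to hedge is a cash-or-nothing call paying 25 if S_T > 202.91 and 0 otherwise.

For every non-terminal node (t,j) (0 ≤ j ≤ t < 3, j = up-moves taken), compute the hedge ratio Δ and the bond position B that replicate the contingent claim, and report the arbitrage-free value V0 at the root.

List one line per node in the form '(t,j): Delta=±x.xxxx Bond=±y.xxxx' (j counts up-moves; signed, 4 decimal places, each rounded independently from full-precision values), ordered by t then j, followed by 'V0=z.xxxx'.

Since d<R<u, set p* = (R−d)/(u−d) = 0.9216; price each node as the discounted p*-expectation of its children.
At expiry t=3: V(3,0)=0.0000, V(3,1)=25.0000, V(3,2)=25.0000, V(3,3)=25.0000
(2,0): S=154.0448. Δ = (V_up−V_dn)/(S_up−S_dn) = (25.0000−0.0000)/(220.2841−141.7212) = 0.3182. V = [p*·25.0000 + (1−p*)·0.0000]/1.39 = 16.5750. B = V − Δ·S = -32.4446.
(2,1): S=239.4392. Δ = (V_up−V_dn)/(S_up−S_dn) = (25.0000−25.0000)/(342.3981−220.2841) = 0.0000. V = [p*·25.0000 + (1−p*)·25.0000]/1.39 = 17.9856. B = V − Δ·S = 17.9856.
(2,2): S=372.1718. Δ = (V_up−V_dn)/(S_up−S_dn) = (25.0000−25.0000)/(532.2057−342.3981) = 0.0000. V = [p*·25.0000 + (1−p*)·25.0000]/1.39 = 17.9856. B = V − Δ·S = 17.9856.
(1,0): S=167.4400. Δ = (V_up−V_dn)/(S_up−S_dn) = (17.9856−16.5750)/(239.4392−154.0448) = 0.0165. V = [p*·17.9856 + (1−p*)·16.5750]/1.39 = 12.8597. B = V − Δ·S = 10.0937.
(1,1): S=260.2600. Δ = (V_up−V_dn)/(S_up−S_dn) = (17.9856−17.9856)/(372.1718−239.4392) = 0.0000. V = [p*·17.9856 + (1−p*)·17.9856]/1.39 = 12.9393. B = V − Δ·S = 12.9393.
(0,0): S=182.0000. Δ = (V_up−V_dn)/(S_up−S_dn) = (12.9393−12.8597)/(260.2600−167.4400) = 0.0009. V = [p*·12.9393 + (1−p*)·12.8597]/1.39 = 9.3043. B = V − Δ·S = 9.1483.
Self-financing check: at every node Δ·S+B equals the discounted successor values.

(0,0): Delta=0.0009 Bond=9.1483
(1,0): Delta=0.0165 Bond=10.0937
(1,1): Delta=0.0000 Bond=12.9393
(2,0): Delta=0.3182 Bond=-32.4446
(2,1): Delta=0.0000 Bond=17.9856
(2,2): Delta=0.0000 Bond=17.9856
V0=9.3043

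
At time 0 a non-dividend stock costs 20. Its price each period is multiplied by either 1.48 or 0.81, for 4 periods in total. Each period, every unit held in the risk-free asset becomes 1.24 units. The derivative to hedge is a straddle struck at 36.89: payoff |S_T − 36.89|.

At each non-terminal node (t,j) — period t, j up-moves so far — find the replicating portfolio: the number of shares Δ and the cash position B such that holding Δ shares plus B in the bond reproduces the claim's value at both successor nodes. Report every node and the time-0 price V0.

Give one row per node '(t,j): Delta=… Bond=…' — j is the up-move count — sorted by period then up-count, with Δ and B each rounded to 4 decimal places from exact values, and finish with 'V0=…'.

Under the risk-neutral measure, an up-move has probability p* = (R−d)/(u−d) = 0.6418 and values discount at R = 1.24.
Payoff layer (t=4): V(4,0)=28.2807, V(4,1)=21.1593, V(4,2)=8.1476, V(4,3)=15.6270, V(4,4)=59.0670
(3,0): S=10.6288. Δ = (V_up−V_dn)/(S_up−S_dn) = (21.1593−28.2807)/(15.7307−8.6093) = -1.0000. V = [p*·21.1593 + (1−p*)·28.2807]/1.24 = 19.1212. B = V − Δ·S = 29.7500.
(3,1): S=19.4206. Δ = (V_up−V_dn)/(S_up−S_dn) = (8.1476−21.1593)/(28.7424−15.7307) = -1.0000. V = [p*·8.1476 + (1−p*)·21.1593]/1.24 = 10.3294. B = V − Δ·S = 29.7500.
(3,2): S=35.4845. Δ = (V_up−V_dn)/(S_up−S_dn) = (15.6270−8.1476)/(52.5170−28.7424) = 0.3146. V = [p*·15.6270 + (1−p*)·8.1476]/1.24 = 10.4418. B = V − Δ·S = -0.7216.
(3,3): S=64.8358. Δ = (V_up−V_dn)/(S_up−S_dn) = (59.0670−15.6270)/(95.9570−52.5170) = 1.0000. V = [p*·59.0670 + (1−p*)·15.6270]/1.24 = 35.0858. B = V − Δ·S = -29.7500.
(2,0): S=13.1220. Δ = (V_up−V_dn)/(S_up−S_dn) = (10.3294−19.1212)/(19.4206−10.6288) = -1.0000. V = [p*·10.3294 + (1−p*)·19.1212]/1.24 = 10.8699. B = V − Δ·S = 23.9919.
(2,1): S=23.9760. Δ = (V_up−V_dn)/(S_up−S_dn) = (10.4418−10.3294)/(35.4845−19.4206) = 0.0070. V = [p*·10.4418 + (1−p*)·10.3294]/1.24 = 8.3883. B = V − Δ·S = 8.2207.
(2,2): S=43.8080. Δ = (V_up−V_dn)/(S_up−S_dn) = (35.0858−10.4418)/(64.8358−35.4845) = 0.8396. V = [p*·35.0858 + (1−p*)·10.4418]/1.24 = 21.1759. B = V − Δ·S = -15.6063.
(1,0): S=16.2000. Δ = (V_up−V_dn)/(S_up−S_dn) = (8.3883−10.8699)/(23.9760−13.1220) = -0.2286. V = [p*·8.3883 + (1−p*)·10.8699]/1.24 = 7.4817. B = V − Δ·S = 11.1855.
(1,1): S=29.6000. Δ = (V_up−V_dn)/(S_up−S_dn) = (21.1759−8.3883)/(43.8080−23.9760) = 0.6448. V = [p*·21.1759 + (1−p*)·8.3883]/1.24 = 13.3833. B = V − Δ·S = -5.7026.
(0,0): S=20.0000. Δ = (V_up−V_dn)/(S_up−S_dn) = (13.3833−7.4817)/(29.6000−16.2000) = 0.4404. V = [p*·13.3833 + (1−p*)·7.4817]/1.24 = 9.0881. B = V − Δ·S = 0.2797.
Check: Δ(0,0)·S0 + B(0,0) = 9.0881 = V0.

(0,0): Delta=0.4404 Bond=0.2797
(1,0): Delta=-0.2286 Bond=11.1855
(1,1): Delta=0.6448 Bond=-5.7026
(2,0): Delta=-1.0000 Bond=23.9919
(2,1): Delta=0.0070 Bond=8.2207
(2,2): Delta=0.8396 Bond=-15.6063
(3,0): Delta=-1.0000 Bond=29.7500
(3,1): Delta=-1.0000 Bond=29.7500
(3,2): Delta=0.3146 Bond=-0.7216
(3,3): Delta=1.0000 Bond=-29.7500
V0=9.0881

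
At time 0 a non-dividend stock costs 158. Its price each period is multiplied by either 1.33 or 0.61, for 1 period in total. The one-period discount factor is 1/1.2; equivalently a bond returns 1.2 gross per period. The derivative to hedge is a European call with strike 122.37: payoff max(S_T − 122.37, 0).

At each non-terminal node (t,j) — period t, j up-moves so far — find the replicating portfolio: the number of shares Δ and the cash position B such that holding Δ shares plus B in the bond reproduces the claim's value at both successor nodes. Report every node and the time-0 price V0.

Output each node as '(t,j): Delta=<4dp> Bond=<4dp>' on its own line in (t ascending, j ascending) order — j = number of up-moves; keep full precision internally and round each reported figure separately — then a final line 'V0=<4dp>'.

(0,0): Delta=0.7715 Bond=-61.9672
V0=59.9355

No-arbitrage ⇒ martingale measure with p* = (R−d)/(u−d) = 0.8194.
At expiry t=1: V(1,0)=0.0000, V(1,1)=87.7700
Node (0,0) S=158.0000: V=(p*·87.7700+(1−p*)·0.0000)/1.2=59.9355; Δ=(87.7700−0.0000)/(210.1400−96.3800)=0.7715; B=V−Δ·S=-61.9672
Self-financing check: at every node Δ·S+B equals the discounted successor values.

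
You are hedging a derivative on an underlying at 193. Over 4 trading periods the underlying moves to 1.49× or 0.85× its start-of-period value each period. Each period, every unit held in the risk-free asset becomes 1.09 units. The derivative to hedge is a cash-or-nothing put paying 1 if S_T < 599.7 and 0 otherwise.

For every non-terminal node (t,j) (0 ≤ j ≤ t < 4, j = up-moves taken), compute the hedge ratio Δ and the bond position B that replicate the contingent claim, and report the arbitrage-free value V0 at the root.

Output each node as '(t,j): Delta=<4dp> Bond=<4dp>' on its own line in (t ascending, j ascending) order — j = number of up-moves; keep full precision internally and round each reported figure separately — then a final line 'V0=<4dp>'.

No-arbitrage ⇒ martingale measure with p* = (R−d)/(u−d) = 0.3750.
Terminal payoffs: V(4,0)=1.0000, V(4,1)=1.0000, V(4,2)=1.0000, V(4,3)=1.0000, V(4,4)=0.0000
(3,0): S=118.5261. Δ = (V_up−V_dn)/(S_up−S_dn) = (1.0000−1.0000)/(176.6039−100.7472) = 0.0000. V = [p*·1.0000 + (1−p*)·1.0000]/1.09 = 0.9174. B = V − Δ·S = 0.9174.
(3,1): S=207.7693. Δ = (V_up−V_dn)/(S_up−S_dn) = (1.0000−1.0000)/(309.5763−176.6039) = 0.0000. V = [p*·1.0000 + (1−p*)·1.0000]/1.09 = 0.9174. B = V − Δ·S = 0.9174.
(3,2): S=364.2074. Δ = (V_up−V_dn)/(S_up−S_dn) = (1.0000−1.0000)/(542.6690−309.5763) = 0.0000. V = [p*·1.0000 + (1−p*)·1.0000]/1.09 = 0.9174. B = V − Δ·S = 0.9174.
(3,3): S=638.4342. Δ = (V_up−V_dn)/(S_up−S_dn) = (0.0000−1.0000)/(951.2669−542.6690) = -0.0024. V = [p*·0.0000 + (1−p*)·1.0000]/1.09 = 0.5734. B = V − Δ·S = 2.1359.
(2,0): S=139.4425. Δ = (V_up−V_dn)/(S_up−S_dn) = (0.9174−0.9174)/(207.7693−118.5261) = 0.0000. V = [p*·0.9174 + (1−p*)·0.9174]/1.09 = 0.8417. B = V − Δ·S = 0.8417.
(2,1): S=244.4345. Δ = (V_up−V_dn)/(S_up−S_dn) = (0.9174−0.9174)/(364.2074−207.7693) = 0.0000. V = [p*·0.9174 + (1−p*)·0.9174]/1.09 = 0.8417. B = V − Δ·S = 0.8417.
(2,2): S=428.4793. Δ = (V_up−V_dn)/(S_up−S_dn) = (0.5734−0.9174)/(638.4342−364.2074) = -0.0013. V = [p*·0.5734 + (1−p*)·0.9174]/1.09 = 0.7233. B = V − Δ·S = 1.2609.
(1,0): S=164.0500. Δ = (V_up−V_dn)/(S_up−S_dn) = (0.8417−0.8417)/(244.4345−139.4425) = 0.0000. V = [p*·0.8417 + (1−p*)·0.8417]/1.09 = 0.7722. B = V − Δ·S = 0.7722.
(1,1): S=287.5700. Δ = (V_up−V_dn)/(S_up−S_dn) = (0.7233−0.8417)/(428.4793−244.4345) = -0.0006. V = [p*·0.7233 + (1−p*)·0.8417]/1.09 = 0.7315. B = V − Δ·S = 0.9164.
(0,0): S=193.0000. Δ = (V_up−V_dn)/(S_up−S_dn) = (0.7315−0.7722)/(287.5700−164.0500) = -0.0003. V = [p*·0.7315 + (1−p*)·0.7722]/1.09 = 0.6944. B = V − Δ·S = 0.7580.
Root portfolio cost Δ·193+B reproduces V0=0.6944.

(0,0): Delta=-0.0003 Bond=0.7580
(1,0): Delta=0.0000 Bond=0.7722
(1,1): Delta=-0.0006 Bond=0.9164
(2,0): Delta=0.0000 Bond=0.8417
(2,1): Delta=0.0000 Bond=0.8417
(2,2): Delta=-0.0013 Bond=1.2609
(3,0): Delta=0.0000 Bond=0.9174
(3,1): Delta=0.0000 Bond=0.9174
(3,2): Delta=0.0000 Bond=0.9174
(3,3): Delta=-0.0024 Bond=2.1359
V0=0.6944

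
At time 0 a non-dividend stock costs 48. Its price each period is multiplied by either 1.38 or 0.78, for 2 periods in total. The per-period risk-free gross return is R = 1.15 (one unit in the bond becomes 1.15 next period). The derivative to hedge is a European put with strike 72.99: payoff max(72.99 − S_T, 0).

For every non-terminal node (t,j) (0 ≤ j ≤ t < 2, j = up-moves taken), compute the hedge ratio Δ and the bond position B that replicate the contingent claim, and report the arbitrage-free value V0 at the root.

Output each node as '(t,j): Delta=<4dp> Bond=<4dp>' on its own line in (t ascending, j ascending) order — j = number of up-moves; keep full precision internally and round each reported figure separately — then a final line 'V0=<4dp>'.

Under the risk-neutral measure, an up-move has probability p* = (R−d)/(u−d) = 0.6167 and values discount at R = 1.15.
Terminal payoffs: V(2,0)=43.7868, V(2,1)=21.3228, V(2,2)=0.0000
(1,0): S=37.4400. Δ = (V_up−V_dn)/(S_up−S_dn) = (21.3228−43.7868)/(51.6672−29.2032) = -1.0000. V = [p*·21.3228 + (1−p*)·43.7868]/1.15 = 26.0296. B = V − Δ·S = 63.4696.
(1,1): S=66.2400. Δ = (V_up−V_dn)/(S_up−S_dn) = (0.0000−21.3228)/(91.4112−51.6672) = -0.5365. V = [p*·0.0000 + (1−p*)·21.3228]/1.15 = 7.1076. B = V − Δ·S = 42.6456.
(0,0): S=48.0000. Δ = (V_up−V_dn)/(S_up−S_dn) = (7.1076−26.0296)/(66.2400−37.4400) = -0.6570. V = [p*·7.1076 + (1−p*)·26.0296]/1.15 = 12.4878. B = V − Δ·S = 44.0245.
Each (Δ,B) replicates both successor values, so the strategy is self-financing and V0 is arbitrage-free.

(0,0): Delta=-0.6570 Bond=44.0245
(1,0): Delta=-1.0000 Bond=63.4696
(1,1): Delta=-0.5365 Bond=42.6456
V0=12.4878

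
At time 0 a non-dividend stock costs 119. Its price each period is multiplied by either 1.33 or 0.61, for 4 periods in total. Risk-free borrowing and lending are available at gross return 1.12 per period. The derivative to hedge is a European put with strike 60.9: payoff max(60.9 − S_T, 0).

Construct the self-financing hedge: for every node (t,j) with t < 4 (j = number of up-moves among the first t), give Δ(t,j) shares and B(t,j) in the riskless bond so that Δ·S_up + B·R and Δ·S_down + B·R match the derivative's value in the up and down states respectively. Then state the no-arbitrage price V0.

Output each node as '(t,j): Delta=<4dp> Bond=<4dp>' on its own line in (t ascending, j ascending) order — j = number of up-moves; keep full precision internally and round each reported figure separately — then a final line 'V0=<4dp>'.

The replicating-portfolio and risk-neutral prices coincide; use p* = (1.12−0.61)/(1.33−0.61) = 0.7083 for the latter.
At expiry t=4: V(4,0)=44.4234, V(4,1)=24.9757, V(4,2)=0.0000, V(4,3)=0.0000, V(4,4)=0.0000
Node (3,0) S=27.0107: V=(p*·24.9757+(1−p*)·44.4234)/1.12=27.3643; Δ=(24.9757−44.4234)/(35.9243−16.4766)=-1.0000; B=V−Δ·S=54.3750
Node (3,1) S=58.8923: V=(p*·0.0000+(1−p*)·24.9757)/1.12=6.5041; Δ=(0.0000−24.9757)/(78.3267−35.9243)=-0.5890; B=V−Δ·S=41.1926
Node (3,2) S=128.4045: V=(p*·0.0000+(1−p*)·0.0000)/1.12=0.0000; Δ=(0.0000−0.0000)/(170.7779−78.3267)=0.0000; B=V−Δ·S=0.0000
Node (3,3) S=279.9638: V=(p*·0.0000+(1−p*)·0.0000)/1.12=0.0000; Δ=(0.0000−0.0000)/(372.3519−170.7779)=0.0000; B=V−Δ·S=0.0000
Node (2,0) S=44.2799: V=(p*·6.5041+(1−p*)·27.3643)/1.12=11.2396; Δ=(6.5041−27.3643)/(58.8923−27.0107)=-0.6543; B=V−Δ·S=40.2120
Node (2,1) S=96.5447: V=(p*·0.0000+(1−p*)·6.5041)/1.12=1.6938; Δ=(0.0000−6.5041)/(128.4045−58.8923)=-0.0936; B=V−Δ·S=10.7272
Node (2,2) S=210.4991: V=(p*·0.0000+(1−p*)·0.0000)/1.12=0.0000; Δ=(0.0000−0.0000)/(279.9638−128.4045)=0.0000; B=V−Δ·S=0.0000
Node (1,0) S=72.5900: V=(p*·1.6938+(1−p*)·11.2396)/1.12=3.9982; Δ=(1.6938−11.2396)/(96.5447−44.2799)=-0.1826; B=V−Δ·S=17.2562
Node (1,1) S=158.2700: V=(p*·0.0000+(1−p*)·1.6938)/1.12=0.4411; Δ=(0.0000−1.6938)/(210.4991−96.5447)=-0.0149; B=V−Δ·S=2.7936
Node (0,0) S=119.0000: V=(p*·0.4411+(1−p*)·3.9982)/1.12=1.3202; Δ=(0.4411−3.9982)/(158.2700−72.5900)=-0.0415; B=V−Δ·S=6.2606
Check: Δ(0,0)·S0 + B(0,0) = 1.3202 = V0.

(0,0): Delta=-0.0415 Bond=6.2606
(1,0): Delta=-0.1826 Bond=17.2562
(1,1): Delta=-0.0149 Bond=2.7936
(2,0): Delta=-0.6543 Bond=40.2120
(2,1): Delta=-0.0936 Bond=10.7272
(2,2): Delta=0.0000 Bond=0.0000
(3,0): Delta=-1.0000 Bond=54.3750
(3,1): Delta=-0.5890 Bond=41.1926
(3,2): Delta=0.0000 Bond=0.0000
(3,3): Delta=0.0000 Bond=0.0000
V0=1.3202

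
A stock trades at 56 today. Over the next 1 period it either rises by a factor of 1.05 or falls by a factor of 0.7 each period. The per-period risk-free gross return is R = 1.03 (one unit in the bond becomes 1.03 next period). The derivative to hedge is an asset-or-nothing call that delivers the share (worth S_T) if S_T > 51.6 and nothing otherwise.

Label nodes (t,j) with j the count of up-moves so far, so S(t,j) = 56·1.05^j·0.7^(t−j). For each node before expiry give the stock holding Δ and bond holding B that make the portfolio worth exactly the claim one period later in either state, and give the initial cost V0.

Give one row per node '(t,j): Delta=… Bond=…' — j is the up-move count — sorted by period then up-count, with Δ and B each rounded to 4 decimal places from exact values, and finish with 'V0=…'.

The replicating-portfolio and risk-neutral prices coincide; use p* = (1.03−0.7)/(1.05−0.7) = 0.9429 for the latter.
Terminal values V(1,·): V(1,0)=0.0000, V(1,1)=58.8000
  t=0,j=0: stock 56.0000 → up 58.8000 (V=58.8000), down 39.2000 (V=0.0000). Price 53.8252; hedge Δ=3.0000, bond B=-114.1748.
Check: Δ(0,0)·S0 + B(0,0) = 53.8252 = V0.

(0,0): Delta=3.0000 Bond=-114.1748
V0=53.8252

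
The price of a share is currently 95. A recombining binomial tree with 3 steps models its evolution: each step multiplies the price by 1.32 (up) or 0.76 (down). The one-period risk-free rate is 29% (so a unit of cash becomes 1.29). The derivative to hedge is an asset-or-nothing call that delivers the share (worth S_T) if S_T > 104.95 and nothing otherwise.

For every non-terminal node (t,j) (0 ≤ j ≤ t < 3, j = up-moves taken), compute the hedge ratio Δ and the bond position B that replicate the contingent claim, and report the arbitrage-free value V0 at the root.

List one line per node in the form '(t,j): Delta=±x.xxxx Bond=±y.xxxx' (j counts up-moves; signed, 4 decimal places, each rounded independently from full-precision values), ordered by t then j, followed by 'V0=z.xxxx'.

(0,0): Delta=1.0820 Bond=-8.0648
(1,0): Delta=2.2827 Bond=-97.1000
(1,1): Delta=1.0428 Bond=-5.4962
(2,0): Delta=0.0000 Bond=0.0000
(2,1): Delta=2.3571 Bond=-132.3491
(2,2): Delta=1.0000 Bond=0.0000
V0=94.7221

Since d<R<u, set p* = (R−d)/(u−d) = 0.9464; price each node as the discounted p*-expectation of its children.
Terminal values V(3,·): V(3,0)=0.0000, V(3,1)=0.0000, V(3,2)=125.8013, V(3,3)=218.4970
Node (2,0) S=54.8720: V=(p*·0.0000+(1−p*)·0.0000)/1.29=0.0000; Δ=(0.0000−0.0000)/(72.4310−41.7027)=0.0000; B=V−Δ·S=0.0000
Node (2,1) S=95.3040: V=(p*·125.8013+(1−p*)·0.0000)/1.29=92.2961; Δ=(125.8013−0.0000)/(125.8013−72.4310)=2.3571; B=V−Δ·S=-132.3491
Node (2,2) S=165.5280: V=(p*·218.4970+(1−p*)·125.8013)/1.29=165.5280; Δ=(218.4970−125.8013)/(218.4970−125.8013)=1.0000; B=V−Δ·S=0.0000
Node (1,0) S=72.2000: V=(p*·92.2961+(1−p*)·0.0000)/1.29=67.7144; Δ=(92.2961−0.0000)/(95.3040−54.8720)=2.2827; B=V−Δ·S=-97.1000
Node (1,1) S=125.4000: V=(p*·165.5280+(1−p*)·92.2961)/1.29=125.2751; Δ=(165.5280−92.2961)/(165.5280−95.3040)=1.0428; B=V−Δ·S=-5.4962
Node (0,0) S=95.0000: V=(p*·125.2751+(1−p*)·67.7144)/1.29=94.7221; Δ=(125.2751−67.7144)/(125.4000−72.2000)=1.0820; B=V−Δ·S=-8.0648
The time-0 hedge costs 94.7221, which is the no-arbitrage price.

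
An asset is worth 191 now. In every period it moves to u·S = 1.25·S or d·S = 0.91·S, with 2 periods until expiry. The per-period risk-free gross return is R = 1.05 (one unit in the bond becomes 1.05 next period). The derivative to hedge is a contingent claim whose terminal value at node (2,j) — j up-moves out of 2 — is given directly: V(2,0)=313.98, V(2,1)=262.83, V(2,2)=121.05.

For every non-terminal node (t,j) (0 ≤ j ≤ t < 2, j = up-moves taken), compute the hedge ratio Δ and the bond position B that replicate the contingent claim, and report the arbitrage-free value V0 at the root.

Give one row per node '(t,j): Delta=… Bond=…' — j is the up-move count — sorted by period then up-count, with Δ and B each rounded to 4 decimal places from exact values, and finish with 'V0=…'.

Risk-neutral probability p* = (R−d)/(u−d) = (1.05−0.91)/(1.25−0.91) = 0.4118.
At expiry t=2: V(2,0)=313.9800, V(2,1)=262.8300, V(2,2)=121.0500
(1,0): S=173.8100. Δ = (V_up−V_dn)/(S_up−S_dn) = (262.8300−313.9800)/(217.2625−158.1671) = -0.8655. V = [p*·262.8300 + (1−p*)·313.9800]/1.05 = 278.9697. B = V − Δ·S = 429.4109.
(1,1): S=238.7500. Δ = (V_up−V_dn)/(S_up−S_dn) = (121.0500−262.8300)/(298.4375−217.2625) = -1.7466. V = [p*·121.0500 + (1−p*)·262.8300]/1.05 = 194.7143. B = V − Δ·S = 611.7143.
(0,0): S=191.0000. Δ = (V_up−V_dn)/(S_up−S_dn) = (194.7143−278.9697)/(238.7500−173.8100) = -1.2974. V = [p*·194.7143 + (1−p*)·278.9697]/1.05 = 232.6441. B = V − Δ·S = 480.4543.
The time-0 hedge costs 232.6441, which is the no-arbitrage price.

(0,0): Delta=-1.2974 Bond=480.4543
(1,0): Delta=-0.8655 Bond=429.4109
(1,1): Delta=-1.7466 Bond=611.7143
V0=232.6441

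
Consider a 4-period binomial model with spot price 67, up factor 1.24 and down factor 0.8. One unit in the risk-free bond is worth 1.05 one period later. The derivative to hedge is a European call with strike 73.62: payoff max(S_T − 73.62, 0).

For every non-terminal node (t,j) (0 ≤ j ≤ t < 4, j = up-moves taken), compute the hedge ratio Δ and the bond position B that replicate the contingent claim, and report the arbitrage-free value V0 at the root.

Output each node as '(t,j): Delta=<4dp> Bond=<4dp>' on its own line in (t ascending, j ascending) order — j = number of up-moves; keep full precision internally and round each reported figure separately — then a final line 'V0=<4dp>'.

Under the risk-neutral measure, an up-move has probability p* = (R−d)/(u−d) = 0.5682 and values discount at R = 1.05.
Payoff layer (t=4): V(4,0)=0.0000, V(4,1)=0.0000, V(4,2)=0.0000, V(4,3)=28.5750, V(4,4)=84.7823
(3,0): S=34.3040. Δ = (V_up−V_dn)/(S_up−S_dn) = (0.0000−0.0000)/(42.5370−27.4432) = 0.0000. V = [p*·0.0000 + (1−p*)·0.0000]/1.05 = 0.0000. B = V − Δ·S = 0.0000.
(3,1): S=53.1712. Δ = (V_up−V_dn)/(S_up−S_dn) = (0.0000−0.0000)/(65.9323−42.5370) = 0.0000. V = [p*·0.0000 + (1−p*)·0.0000]/1.05 = 0.0000. B = V − Δ·S = 0.0000.
(3,2): S=82.4154. Δ = (V_up−V_dn)/(S_up−S_dn) = (28.5750−0.0000)/(102.1950−65.9323) = 0.7880. V = [p*·28.5750 + (1−p*)·0.0000]/1.05 = 15.4627. B = V − Δ·S = -49.4806.
(3,3): S=127.7438. Δ = (V_up−V_dn)/(S_up−S_dn) = (84.7823−28.5750)/(158.4023−102.1950) = 1.0000. V = [p*·84.7823 + (1−p*)·28.5750]/1.05 = 57.6295. B = V − Δ·S = -70.1143.
(2,0): S=42.8800. Δ = (V_up−V_dn)/(S_up−S_dn) = (0.0000−0.0000)/(53.1712−34.3040) = 0.0000. V = [p*·0.0000 + (1−p*)·0.0000]/1.05 = 0.0000. B = V − Δ·S = 0.0000.
(2,1): S=66.4640. Δ = (V_up−V_dn)/(S_up−S_dn) = (15.4627−0.0000)/(82.4154−53.1712) = 0.5287. V = [p*·15.4627 + (1−p*)·0.0000]/1.05 = 8.3673. B = V − Δ·S = -26.7752.
(2,2): S=103.0192. Δ = (V_up−V_dn)/(S_up−S_dn) = (57.6295−15.4627)/(127.7438−82.4154) = 0.9303. V = [p*·57.6295 + (1−p*)·15.4627]/1.05 = 37.5439. B = V − Δ·S = -58.2898.
(1,0): S=53.6000. Δ = (V_up−V_dn)/(S_up−S_dn) = (8.3673−0.0000)/(66.4640−42.8800) = 0.3548. V = [p*·8.3673 + (1−p*)·0.0000]/1.05 = 4.5277. B = V − Δ·S = -14.4888.
(1,1): S=83.0800. Δ = (V_up−V_dn)/(S_up−S_dn) = (37.5439−8.3673)/(103.0192−66.4640) = 0.7982. V = [p*·37.5439 + (1−p*)·8.3673]/1.05 = 23.7571. B = V − Δ·S = -42.5535.
(0,0): S=67.0000. Δ = (V_up−V_dn)/(S_up−S_dn) = (23.7571−4.5277)/(83.0800−53.6000) = 0.6523. V = [p*·23.7571 + (1−p*)·4.5277]/1.05 = 14.7176. B = V − Δ·S = -28.9854.
Root portfolio cost Δ·67+B reproduces V0=14.7176.

(0,0): Delta=0.6523 Bond=-28.9854
(1,0): Delta=0.3548 Bond=-14.4888
(1,1): Delta=0.7982 Bond=-42.5535
(2,0): Delta=0.0000 Bond=0.0000
(2,1): Delta=0.5287 Bond=-26.7752
(2,2): Delta=0.9303 Bond=-58.2898
(3,0): Delta=0.0000 Bond=0.0000
(3,1): Delta=0.0000 Bond=0.0000
(3,2): Delta=0.7880 Bond=-49.4806
(3,3): Delta=1.0000 Bond=-70.1143
V0=14.7176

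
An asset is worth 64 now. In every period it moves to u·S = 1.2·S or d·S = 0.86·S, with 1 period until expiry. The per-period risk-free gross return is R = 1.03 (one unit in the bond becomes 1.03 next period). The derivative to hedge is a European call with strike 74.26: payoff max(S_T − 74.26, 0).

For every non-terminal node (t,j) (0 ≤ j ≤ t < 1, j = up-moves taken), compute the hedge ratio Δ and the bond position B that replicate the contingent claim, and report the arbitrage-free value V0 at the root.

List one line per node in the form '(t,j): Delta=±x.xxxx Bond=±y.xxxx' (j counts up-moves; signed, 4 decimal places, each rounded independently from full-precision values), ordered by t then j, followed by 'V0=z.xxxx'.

(0,0): Delta=0.1167 Bond=-6.2376
V0=1.2330

Risk-neutral probability p* = (R−d)/(u−d) = (1.03−0.86)/(1.2−0.86) = 0.5000.
At expiry t=1: V(1,0)=0.0000, V(1,1)=2.5400
Node (0,0) S=64.0000: V=(p*·2.5400+(1−p*)·0.0000)/1.03=1.2330; Δ=(2.5400−0.0000)/(76.8000−55.0400)=0.1167; B=V−Δ·S=-6.2376
Self-financing check: at every node Δ·S+B equals the discounted successor values.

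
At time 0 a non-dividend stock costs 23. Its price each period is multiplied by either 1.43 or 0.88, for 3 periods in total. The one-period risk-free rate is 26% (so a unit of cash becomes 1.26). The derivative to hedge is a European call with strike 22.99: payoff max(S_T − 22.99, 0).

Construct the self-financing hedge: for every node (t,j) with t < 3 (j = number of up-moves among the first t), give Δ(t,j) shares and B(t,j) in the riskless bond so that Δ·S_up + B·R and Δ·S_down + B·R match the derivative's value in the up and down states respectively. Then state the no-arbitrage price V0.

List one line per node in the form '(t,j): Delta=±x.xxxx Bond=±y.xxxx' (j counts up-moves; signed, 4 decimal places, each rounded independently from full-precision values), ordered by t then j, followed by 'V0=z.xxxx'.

(0,0): Delta=0.9652 Bond=-10.5844
(1,0): Delta=0.8388 Bond=-10.7776
(1,1): Delta=1.0000 Bond=-14.4810
(2,0): Delta=0.2532 Bond=-3.1492
(2,1): Delta=1.0000 Bond=-18.2460
(2,2): Delta=1.0000 Bond=-18.2460
V0=11.6152

Risk-neutral probability p* = (R−d)/(u−d) = (1.26−0.88)/(1.43−0.88) = 0.6909.
Terminal payoffs: V(3,0)=0.0000, V(3,1)=2.4800, V(3,2)=18.3988, V(3,3)=44.2668
  t=2,j=0: stock 17.8112 → up 25.4700 (V=2.4800), down 15.6739 (V=0.0000). Price 1.3599; hedge Δ=0.2532, bond B=-3.1492.
  t=2,j=1: stock 28.9432 → up 41.3888 (V=18.3988), down 25.4700 (V=2.4800). Price 10.6972; hedge Δ=1.0000, bond B=-18.2460.
  t=2,j=2: stock 47.0327 → up 67.2568 (V=44.2668), down 41.3888 (V=18.3988). Price 28.7867; hedge Δ=1.0000, bond B=-18.2460.
  t=1,j=0: stock 20.2400 → up 28.9432 (V=10.6972), down 17.8112 (V=1.3599). Price 6.1993; hedge Δ=0.8388, bond B=-10.7776.
  t=1,j=1: stock 32.8900 → up 47.0327 (V=28.7867), down 28.9432 (V=10.6972). Price 18.4090; hedge Δ=1.0000, bond B=-14.4810.
  t=0,j=0: stock 23.0000 → up 32.8900 (V=18.4090), down 20.2400 (V=6.1993). Price 11.6152; hedge Δ=0.9652, bond B=-10.5844.
Root portfolio cost Δ·23+B reproduces V0=11.6152.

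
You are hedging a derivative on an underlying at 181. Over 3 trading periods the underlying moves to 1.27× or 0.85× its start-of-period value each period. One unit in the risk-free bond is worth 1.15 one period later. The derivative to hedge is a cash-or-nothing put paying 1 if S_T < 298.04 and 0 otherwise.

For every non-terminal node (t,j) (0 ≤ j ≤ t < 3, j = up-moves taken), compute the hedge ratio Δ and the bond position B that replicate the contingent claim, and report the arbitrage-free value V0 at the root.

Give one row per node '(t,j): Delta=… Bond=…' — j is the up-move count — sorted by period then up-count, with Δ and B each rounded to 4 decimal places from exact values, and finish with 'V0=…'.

(0,0): Delta=-0.0051 Bond=1.3364
(1,0): Delta=0.0000 Bond=0.7561
(1,1): Delta=-0.0064 Bond=1.8492
(2,0): Delta=0.0000 Bond=0.8696
(2,1): Delta=0.0000 Bond=0.8696
(2,2): Delta=-0.0082 Bond=2.6294
V0=0.4179

The replicating-portfolio and risk-neutral prices coincide; use p* = (1.15−0.85)/(1.27−0.85) = 0.7143 for the latter.
Terminal values V(3,·): V(3,0)=1.0000, V(3,1)=1.0000, V(3,2)=1.0000, V(3,3)=0.0000
  t=2,j=0: stock 130.7725 → up 166.0811 (V=1.0000), down 111.1566 (V=1.0000). Price 0.8696; hedge Δ=0.0000, bond B=0.8696.
  t=2,j=1: stock 195.3895 → up 248.1447 (V=1.0000), down 166.0811 (V=1.0000). Price 0.8696; hedge Δ=0.0000, bond B=0.8696.
  t=2,j=2: stock 291.9349 → up 370.7573 (V=0.0000), down 248.1447 (V=1.0000). Price 0.2484; hedge Δ=-0.0082, bond B=2.6294.
  t=1,j=0: stock 153.8500 → up 195.3895 (V=0.8696), down 130.7725 (V=0.8696). Price 0.7561; hedge Δ=0.0000, bond B=0.7561.
  t=1,j=1: stock 229.8700 → up 291.9349 (V=0.2484), down 195.3895 (V=0.8696). Price 0.3704; hedge Δ=-0.0064, bond B=1.8492.
  t=0,j=0: stock 181.0000 → up 229.8700 (V=0.3704), down 153.8500 (V=0.7561). Price 0.4179; hedge Δ=-0.0051, bond B=1.3364.
Root portfolio cost Δ·181+B reproduces V0=0.4179.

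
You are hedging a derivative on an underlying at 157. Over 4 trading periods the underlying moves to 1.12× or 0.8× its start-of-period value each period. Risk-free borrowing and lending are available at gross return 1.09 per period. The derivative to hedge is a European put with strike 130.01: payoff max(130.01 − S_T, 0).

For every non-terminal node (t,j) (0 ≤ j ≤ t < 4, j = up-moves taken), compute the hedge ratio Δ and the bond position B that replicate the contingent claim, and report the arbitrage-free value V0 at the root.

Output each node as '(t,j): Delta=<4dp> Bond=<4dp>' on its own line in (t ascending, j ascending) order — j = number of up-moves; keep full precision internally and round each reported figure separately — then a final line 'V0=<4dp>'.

(0,0): Delta=-0.0276 Bond=4.5492
(1,0): Delta=-0.2011 Bond=26.7484
(1,1): Delta=-0.0148 Bond=2.7046
(2,0): Delta=-1.0000 Bond=109.4268
(2,1): Delta=-0.1421 Bond=20.8518
(2,2): Delta=-0.0054 Bond=1.0958
(3,0): Delta=-1.0000 Bond=119.2752
(3,1): Delta=-1.0000 Bond=119.2752
(3,2): Delta=-0.0787 Bond=12.7409
(3,3): Delta=0.0000 Bond=0.0000
V0=0.2099

Under the risk-neutral measure, an up-move has probability p* = (R−d)/(u−d) = 0.9062 and values discount at R = 1.09.
At expiry t=4: V(4,0)=65.7028, V(4,1)=39.9799, V(4,2)=3.9679, V(4,3)=0.0000, V(4,4)=0.0000
Node (3,0) S=80.3840: V=(p*·39.9799+(1−p*)·65.7028)/1.09=38.8912; Δ=(39.9799−65.7028)/(90.0301−64.3072)=-1.0000; B=V−Δ·S=119.2752
Node (3,1) S=112.5376: V=(p*·3.9679+(1−p*)·39.9799)/1.09=6.7376; Δ=(3.9679−39.9799)/(126.0421−90.0301)=-1.0000; B=V−Δ·S=119.2752
Node (3,2) S=157.5526: V=(p*·0.0000+(1−p*)·3.9679)/1.09=0.3413; Δ=(0.0000−3.9679)/(176.4590−126.0421)=-0.0787; B=V−Δ·S=12.7409
Node (3,3) S=220.5737: V=(p*·0.0000+(1−p*)·0.0000)/1.09=0.0000; Δ=(0.0000−0.0000)/(247.0425−176.4590)=0.0000; B=V−Δ·S=0.0000
Node (2,0) S=100.4800: V=(p*·6.7376+(1−p*)·38.8912)/1.09=8.9468; Δ=(6.7376−38.8912)/(112.5376−80.3840)=-1.0000; B=V−Δ·S=109.4268
Node (2,1) S=140.6720: V=(p*·0.3413+(1−p*)·6.7376)/1.09=0.8632; Δ=(0.3413−6.7376)/(157.5526−112.5376)=-0.1421; B=V−Δ·S=20.8518
Node (2,2) S=196.9408: V=(p*·0.0000+(1−p*)·0.3413)/1.09=0.0294; Δ=(0.0000−0.3413)/(220.5737−157.5526)=-0.0054; B=V−Δ·S=1.0958
Node (1,0) S=125.6000: V=(p*·0.8632+(1−p*)·8.9468)/1.09=1.4872; Δ=(0.8632−8.9468)/(140.6720−100.4800)=-0.2011; B=V−Δ·S=26.7484
Node (1,1) S=175.8400: V=(p*·0.0294+(1−p*)·0.8632)/1.09=0.0987; Δ=(0.0294−0.8632)/(196.9408−140.6720)=-0.0148; B=V−Δ·S=2.7046
Node (0,0) S=157.0000: V=(p*·0.0987+(1−p*)·1.4872)/1.09=0.2099; Δ=(0.0987−1.4872)/(175.8400−125.6000)=-0.0276; B=V−Δ·S=4.5492
Each (Δ,B) replicates both successor values, so the strategy is self-financing and V0 is arbitrage-free.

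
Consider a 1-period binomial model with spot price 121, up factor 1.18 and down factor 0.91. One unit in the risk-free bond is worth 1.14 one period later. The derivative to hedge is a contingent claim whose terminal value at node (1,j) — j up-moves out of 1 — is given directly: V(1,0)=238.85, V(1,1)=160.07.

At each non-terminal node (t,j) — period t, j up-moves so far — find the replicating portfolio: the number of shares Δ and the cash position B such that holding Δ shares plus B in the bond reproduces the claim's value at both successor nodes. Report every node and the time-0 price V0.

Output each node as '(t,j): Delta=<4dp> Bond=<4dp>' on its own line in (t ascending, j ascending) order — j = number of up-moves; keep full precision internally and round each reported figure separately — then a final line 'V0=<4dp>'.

Under the risk-neutral measure, an up-move has probability p* = (R−d)/(u−d) = 0.8519 and values discount at R = 1.14.
Payoff layer (t=1): V(1,0)=238.8500, V(1,1)=160.0700
(0,0): S=121.0000. Δ = (V_up−V_dn)/(S_up−S_dn) = (160.0700−238.8500)/(142.7800−110.1100) = -2.4114. V = [p*·160.0700 + (1−p*)·238.8500]/1.14 = 150.6501. B = V − Δ·S = 442.4279.
The time-0 hedge costs 150.6501, which is the no-arbitrage price.

(0,0): Delta=-2.4114 Bond=442.4279
V0=150.6501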